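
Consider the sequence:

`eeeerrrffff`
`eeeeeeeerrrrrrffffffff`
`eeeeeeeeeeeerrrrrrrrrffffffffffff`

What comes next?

Each string has the form e^{4n} r^{3n} f^{4n} (n = 1, 2, …).
Setting n = 4 gives 16, 12, 16 characters in each block.

eeeeeeeeeeeeeeeerrrrrrrrrrrrffffffffffffffff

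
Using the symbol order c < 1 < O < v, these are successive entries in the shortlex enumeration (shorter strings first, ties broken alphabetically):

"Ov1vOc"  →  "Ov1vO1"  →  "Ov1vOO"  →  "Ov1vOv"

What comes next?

Ov1vvc

Find the rightmost character of Ov1vOv below v, bump it to the next letter, and reset everything to its right to c.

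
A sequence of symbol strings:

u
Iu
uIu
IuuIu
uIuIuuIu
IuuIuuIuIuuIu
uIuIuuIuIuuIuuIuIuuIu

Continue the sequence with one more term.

From term 3 onward, concatenate the second-to-last term with the last: u·Iu = uIu, Iu·uIu = IuuIu, …
The next term joins IuuIuuIuIuuIu and uIuIuuIuIuuIuuIuIuuIu.

IuuIuuIuIuuIuuIuIuuIuIuuIuuIuIuuIu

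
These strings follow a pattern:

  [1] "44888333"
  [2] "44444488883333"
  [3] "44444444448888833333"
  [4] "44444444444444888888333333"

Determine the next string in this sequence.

Reading off run lengths: 4 runs 2, 6, 10, 14; 8 runs 3, 4, 5, 6; 3 runs 3, 4, 5, 6 — each is linear in n (n = 1, 2, …).
At n = 5 the blocks have lengths 18, 7, 7.

44444444444444444488888883333333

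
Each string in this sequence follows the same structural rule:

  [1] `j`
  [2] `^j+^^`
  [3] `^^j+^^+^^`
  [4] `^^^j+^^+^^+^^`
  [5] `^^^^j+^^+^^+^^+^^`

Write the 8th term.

s(k+1) = ^·s(k)·+^^, so each term gains ^ as a prefix and +^^ as a suffix.
From ^^^^j+^^+^^+^^+^^, 3 further steps: ^^^^j+^^+^^+^^+^^ → ^^^^^j+^^+^^+^^+^^+^^ → ^^^^^^j+^^+^^+^^+^^+^^+^^ → (answer).

^^^^^^^j+^^+^^+^^+^^+^^+^^+^^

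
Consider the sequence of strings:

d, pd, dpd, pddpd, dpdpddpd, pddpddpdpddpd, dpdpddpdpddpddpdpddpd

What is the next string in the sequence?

pddpddpdpddpddpdpddpdpddpddpdpddpd

Each term (from the third on) is the two preceding terms concatenated in order: term 3 = d·pd = dpd.
Continuing: pddpddpdpddpd · dpdpddpdpddpddpdpddpd gives term 8.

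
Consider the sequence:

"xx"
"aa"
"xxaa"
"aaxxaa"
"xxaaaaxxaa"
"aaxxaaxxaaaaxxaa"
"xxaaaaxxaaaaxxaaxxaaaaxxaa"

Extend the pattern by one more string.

This is a Fibonacci-style word recurrence s(k) = s(k−2)·s(k−1): e.g. xx·aa = xxaa.
Continuing: aaxxaaxxaaaaxxaa · xxaaaaxxaaaaxxaaxxaaaaxxaa gives term 8.

aaxxaaxxaaaaxxaaxxaaaaxxaaaaxxaaxxaaaaxxaa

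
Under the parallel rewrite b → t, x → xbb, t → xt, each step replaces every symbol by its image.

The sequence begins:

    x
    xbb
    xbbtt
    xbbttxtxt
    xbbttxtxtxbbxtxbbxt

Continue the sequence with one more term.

Replace each of the 19 characters of xbbttxtxtxbbxtxbbxt in place — xbb t t xt xt xbb xt xbb xt xbb t t xbb xt xbb t t xbb xt — and concatenate.

xbbttxtxtxbbxtxbbxtxbbttxbbxtxbbttxbbxt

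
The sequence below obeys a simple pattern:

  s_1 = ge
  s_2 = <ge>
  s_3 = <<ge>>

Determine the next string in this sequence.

s(k+1) = <·s(k)·>, so each term gains < as a prefix and > as a suffix.
Applying this once more to <<ge>>:

<<<ge>>>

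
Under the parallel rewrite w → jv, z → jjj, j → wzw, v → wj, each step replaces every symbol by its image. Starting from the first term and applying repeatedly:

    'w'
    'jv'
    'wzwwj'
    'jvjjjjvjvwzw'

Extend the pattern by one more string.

wzwwjwzwwzwwzwwzwwjwzwwjjvjjjjv

Expanding jvjjjjvjvwzw: j→wzw, v→wj, j→wzw, j→wzw, j→wzw, j→wzw, v→wj, j→wzw, v→wj, w→jv, z→jjj, w→jv. Concatenated: wzw wj wzw wzw wzw wzw wj wzw wj jv jjj jv.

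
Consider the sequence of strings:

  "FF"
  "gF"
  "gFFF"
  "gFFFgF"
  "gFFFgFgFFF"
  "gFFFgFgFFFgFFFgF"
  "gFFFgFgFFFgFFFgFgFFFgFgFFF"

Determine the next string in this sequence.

This is a Fibonacci-style word recurrence s(k) = s(k−1)·s(k−2): e.g. gF·FF = gFFF.
So term 8 is gFFFgFgFFFgFFFgFgFFFgFgFFF·gFFFgFgFFFgFFFgF.

gFFFgFgFFFgFFFgFgFFFgFgFFFgFFFgFgFFFgFFFgF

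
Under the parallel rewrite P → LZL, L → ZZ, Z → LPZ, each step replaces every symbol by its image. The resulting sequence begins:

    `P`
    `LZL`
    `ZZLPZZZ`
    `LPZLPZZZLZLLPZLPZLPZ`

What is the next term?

Applying the rule to each of the 20 symbols of LPZLPZZZLZLLPZLPZLPZ gives the pieces ZZ LZL LPZ ZZ LZL LPZ LPZ LPZ ZZ LPZ ZZ ZZ LZL LPZ ZZ LZL LPZ ZZ LZL LPZ, which concatenate to the answer.

ZZLZLLPZZZLZLLPZLPZLPZZZLPZZZZZLZLLPZZZLZLLPZZZLZLLPZ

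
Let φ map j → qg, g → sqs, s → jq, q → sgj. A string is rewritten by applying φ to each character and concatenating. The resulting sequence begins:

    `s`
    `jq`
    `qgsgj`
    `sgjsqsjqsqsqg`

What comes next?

jqsqsqgjqsgjjqqgsgjjqsgjjqsgjsqs

Replace each of the 13 characters of sgjsqsjqsqsqg in place — jq sqs qg jq sgj jq qg sgj jq sgj jq sgj sqs — and concatenate.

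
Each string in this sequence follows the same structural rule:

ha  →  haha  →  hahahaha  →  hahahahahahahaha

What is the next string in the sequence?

hahahahahahahahahahahahahahahaha

s(k+1) = s(k)·s(k) — each term doubles the last.
So the next term is two copies of hahahahahahahaha.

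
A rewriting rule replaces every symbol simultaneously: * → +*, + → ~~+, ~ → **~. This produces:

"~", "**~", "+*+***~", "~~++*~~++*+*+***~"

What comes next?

**~**~~~+~~++***~**~~~+~~++*~~++*~~++*+*+***~

φ(~~++*~~++*+*+***~) expands symbol-by-symbol to **~ **~ ~~+ ~~+ +* **~ **~ ~~+ ~~+ +* ~~+ +* ~~+ +* +* +* **~; joining the 17 pieces gives the next term.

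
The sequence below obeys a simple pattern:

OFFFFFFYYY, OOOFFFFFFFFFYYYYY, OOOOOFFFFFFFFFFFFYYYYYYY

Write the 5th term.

Reading off run lengths: O runs 1, 3, 5; F runs 6, 9, 12; Y runs 3, 5, 7 — each is linear in n (n = 1, 2, …).
Setting n = 5 gives 9, 18, 11 characters in each block.

OOOOOOOOOFFFFFFFFFFFFFFFFFFYYYYYYYYYYY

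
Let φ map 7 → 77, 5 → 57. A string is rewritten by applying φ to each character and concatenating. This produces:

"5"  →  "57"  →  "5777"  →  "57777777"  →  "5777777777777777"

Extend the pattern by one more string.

φ(5777777777777777) expands symbol-by-symbol to 57 77 77 77 77 77 77 77 77 77 77 77 77 77 77 77; joining the 16 pieces gives the next term.

57777777777777777777777777777777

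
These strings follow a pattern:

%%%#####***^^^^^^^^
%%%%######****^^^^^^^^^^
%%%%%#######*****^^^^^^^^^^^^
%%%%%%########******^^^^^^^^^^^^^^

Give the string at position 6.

Term n consists of n %'s, followed by n+2 #'s, followed by n *'s, followed by 2n+2 ^'s, where the shown terms are n = 3, 4, 5, 6.
For term 6, n = 8, so the run lengths are 8, 10, 8, 18.

%%%%%%%%##########********^^^^^^^^^^^^^^^^^^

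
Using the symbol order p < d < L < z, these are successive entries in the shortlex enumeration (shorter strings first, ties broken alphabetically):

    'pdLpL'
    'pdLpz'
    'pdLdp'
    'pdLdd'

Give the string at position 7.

pdLLp

Continuing the enumeration 3 steps past pdLdd: pdLdd → pdLdL → pdLdz → (answer).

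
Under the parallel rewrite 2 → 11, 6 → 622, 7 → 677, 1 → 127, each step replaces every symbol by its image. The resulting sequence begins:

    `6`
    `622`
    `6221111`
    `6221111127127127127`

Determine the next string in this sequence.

Replace each of the 19 characters of 6221111127127127127 in place — 622 11 11 127 127 127 127 127 11 677 127 11 677 127 11 677 127 11 677 — and concatenate.

622111112712712712712711677127116771271167712711677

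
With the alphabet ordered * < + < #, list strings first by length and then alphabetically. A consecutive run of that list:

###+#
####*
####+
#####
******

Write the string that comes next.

Find the rightmost character of ****** below #, bump it to the next letter, and reset everything to its right to *.

*****+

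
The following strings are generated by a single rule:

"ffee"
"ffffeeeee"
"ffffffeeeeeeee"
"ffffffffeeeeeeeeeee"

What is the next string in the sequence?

ffffffffffeeeeeeeeeeeeee

Reading off run lengths: f runs 2, 4, 6, 8; e runs 2, 5, 8, 11 — each is linear in n (n = 1, 2, …).
For the next term, n = 5, so the run lengths are 10, 14.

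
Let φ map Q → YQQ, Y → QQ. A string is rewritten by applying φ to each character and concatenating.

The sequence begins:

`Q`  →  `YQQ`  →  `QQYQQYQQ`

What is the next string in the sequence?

YQQYQQQQYQQYQQQQYQQYQQ

Rewriting each symbol of QQYQQYQQ: Q→YQQ, Q→YQQ, Y→QQ, Q→YQQ, Q→YQQ, Y→QQ, Q→YQQ, Q→YQQ, which concatenates to YQQ YQQ QQ YQQ YQQ QQ YQQ YQQ.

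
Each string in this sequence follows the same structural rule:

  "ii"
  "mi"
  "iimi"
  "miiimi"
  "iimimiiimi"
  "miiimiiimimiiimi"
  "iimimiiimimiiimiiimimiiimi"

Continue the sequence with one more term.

From term 3 onward, concatenate the second-to-last term with the last: ii·mi = iimi, mi·iimi = miiimi, …
Continuing: miiimiiimimiiimi · iimimiiimimiiimiiimimiiimi gives term 8.

miiimiiimimiiimiiimimiiimimiiimiiimimiiimi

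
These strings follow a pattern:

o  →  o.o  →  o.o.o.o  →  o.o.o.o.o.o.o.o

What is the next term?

Every step duplicates the string with '.' between the halves.
Doubling o.o.o.o.o.o.o.o with '.' between the halves:

o.o.o.o.o.o.o.o.o.o.o.o.o.o.o.o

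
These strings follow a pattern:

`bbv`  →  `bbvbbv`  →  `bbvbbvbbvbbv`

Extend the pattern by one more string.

Each string is two copies of the previous one concatenated.
Doubling bbvbbvbbvbbv:

bbvbbvbbvbbvbbvbbvbbvbbv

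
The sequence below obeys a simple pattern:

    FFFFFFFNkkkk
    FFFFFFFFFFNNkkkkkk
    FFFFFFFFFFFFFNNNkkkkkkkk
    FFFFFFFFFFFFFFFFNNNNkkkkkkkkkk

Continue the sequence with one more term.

FFFFFFFFFFFFFFFFFFFNNNNNkkkkkkkkkkkk

The n-th term is 3n+1 F's then n-1 N's then 2n k's, where the shown terms are n = 2, 3, 4, 5.
At n = 6 the blocks have lengths 19, 5, 12.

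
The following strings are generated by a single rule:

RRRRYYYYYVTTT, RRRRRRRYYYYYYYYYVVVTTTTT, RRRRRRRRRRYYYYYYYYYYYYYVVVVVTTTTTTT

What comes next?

RRRRRRRRRRRRRYYYYYYYYYYYYYYYYYVVVVVVVTTTTTTTTT

The n-th term is 3n+1 R's then 4n+1 Y's then 2n-1 V's then 2n+1 T's (n = 1, 2, …).
For the next term, n = 4, so the run lengths are 13, 17, 7, 9.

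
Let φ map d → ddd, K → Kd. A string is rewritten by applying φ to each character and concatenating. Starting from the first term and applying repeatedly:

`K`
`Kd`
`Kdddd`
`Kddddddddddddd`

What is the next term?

Applying the rule to each of the 14 symbols of Kddddddddddddd gives the pieces Kd ddd ddd ddd ddd ddd ddd ddd ddd ddd ddd ddd ddd ddd, which concatenate to the answer.

Kdddddddddddddddddddddddddddddddddddddddd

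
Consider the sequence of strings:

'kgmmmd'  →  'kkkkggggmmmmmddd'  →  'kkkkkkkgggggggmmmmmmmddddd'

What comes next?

Reading off run lengths: k runs 1, 4, 7; g runs 1, 4, 7; m runs 3, 5, 7; d runs 1, 3, 5 — each is linear in n (n = 1, 2, …).
For the next term, n = 4, so the run lengths are 10, 10, 9, 7.

kkkkkkkkkkggggggggggmmmmmmmmmddddddd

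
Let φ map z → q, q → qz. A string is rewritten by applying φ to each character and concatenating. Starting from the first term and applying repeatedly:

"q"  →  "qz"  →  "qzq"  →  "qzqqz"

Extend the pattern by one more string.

qzqqzqzq

Rewriting each symbol of qzqqz: q→qz, z→q, q→qz, q→qz, z→q, which concatenates to qz q qz qz q.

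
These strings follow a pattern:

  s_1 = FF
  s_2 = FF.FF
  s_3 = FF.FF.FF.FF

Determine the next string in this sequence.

Each string is two copies of the previous one joined by '.'.
So the next term is two copies of FF.FF.FF.FF with '.' between the halves.

FF.FF.FF.FF.FF.FF.FF.FF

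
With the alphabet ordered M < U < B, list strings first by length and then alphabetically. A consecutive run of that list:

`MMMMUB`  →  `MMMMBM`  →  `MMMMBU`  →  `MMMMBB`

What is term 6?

MMMUMU

Advancing 2 positions from MMMMBB through MMMMBB → MMMUMM reaches term 6.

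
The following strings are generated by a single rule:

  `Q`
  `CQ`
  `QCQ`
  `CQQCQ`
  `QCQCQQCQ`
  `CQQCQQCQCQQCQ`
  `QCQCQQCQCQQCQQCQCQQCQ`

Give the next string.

CQQCQQCQCQQCQQCQCQQCQCQQCQQCQCQQCQ

Each term (from the third on) is the two preceding terms concatenated in order: term 3 = Q·CQ = QCQ.
So term 8 is CQQCQQCQCQQCQ·QCQCQQCQCQQCQQCQCQQCQ.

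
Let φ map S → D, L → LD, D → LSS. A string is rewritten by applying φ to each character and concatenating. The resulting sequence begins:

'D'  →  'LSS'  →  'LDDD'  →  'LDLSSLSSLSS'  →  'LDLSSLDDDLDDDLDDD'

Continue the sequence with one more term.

LDLSSLDDDLDLSSLSSLSSLDLSSLSSLSSLDLSSLSSLSS

Replace each of the 17 characters of LDLSSLDDDLDDDLDDD in place — LD LSS LD D D LD LSS LSS LSS LD LSS LSS LSS LD LSS LSS LSS — and concatenate.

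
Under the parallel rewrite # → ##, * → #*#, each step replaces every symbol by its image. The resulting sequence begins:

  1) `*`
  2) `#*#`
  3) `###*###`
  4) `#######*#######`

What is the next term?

###############*###############

Applying the rule to each of the 15 symbols of #######*####### gives the pieces ## ## ## ## ## ## ## #*# ## ## ## ## ## ## ##, which concatenate to the answer.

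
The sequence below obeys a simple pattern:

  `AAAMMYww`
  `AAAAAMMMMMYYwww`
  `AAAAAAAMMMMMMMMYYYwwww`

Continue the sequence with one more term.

AAAAAAAAAMMMMMMMMMMMYYYYwwwww

The n-th term is 2n+1 A's then 3n-1 M's then n Y's then n+1 w's (n = 1, 2, …).
Setting n = 4 gives 9, 11, 4, 5 characters in each block.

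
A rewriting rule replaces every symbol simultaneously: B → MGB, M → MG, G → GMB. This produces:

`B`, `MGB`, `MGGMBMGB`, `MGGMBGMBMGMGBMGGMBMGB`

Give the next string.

Rewriting the 21 symbols of MGGMBGMBMGMGBMGGMBMGB one by one yields MG GMB GMB MG MGB GMB MG MGB MG GMB MG GMB MGB MG GMB GMB MG MGB MG GMB MGB; concatenated:

MGGMBGMBMGMGBGMBMGMGBMGGMBMGGMBMGBMGGMBGMBMGMGBMGGMBMGB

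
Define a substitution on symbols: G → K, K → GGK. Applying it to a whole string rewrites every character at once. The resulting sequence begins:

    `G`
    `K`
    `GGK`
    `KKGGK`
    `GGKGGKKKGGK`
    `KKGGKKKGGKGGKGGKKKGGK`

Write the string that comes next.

Applying the rule to each of the 21 symbols of KKGGKKKGGKGGKGGKKKGGK gives the pieces GGK GGK K K GGK GGK GGK K K GGK K K GGK K K GGK GGK GGK K K GGK, which concatenate to the answer.

GGKGGKKKGGKGGKGGKKKGGKKKGGKKKGGKGGKGGKKKGGK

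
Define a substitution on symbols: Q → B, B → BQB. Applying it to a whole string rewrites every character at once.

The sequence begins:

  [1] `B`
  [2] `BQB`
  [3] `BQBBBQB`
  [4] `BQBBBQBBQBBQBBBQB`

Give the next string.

BQBBBQBBQBBQBBBQBBQBBBQBBQBBBQBBQBBQBBBQB

Applying the rule to each of the 17 symbols of BQBBBQBBQBBQBBBQB gives the pieces BQB B BQB BQB BQB B BQB BQB B BQB BQB B BQB BQB BQB B BQB, which concatenate to the answer.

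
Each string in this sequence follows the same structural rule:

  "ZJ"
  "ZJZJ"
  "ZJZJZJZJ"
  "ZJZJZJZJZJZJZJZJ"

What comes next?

ZJZJZJZJZJZJZJZJZJZJZJZJZJZJZJZJ

s(k+1) = s(k)·s(k) — each term doubles the last.
So the next term is two copies of ZJZJZJZJZJZJZJZJ.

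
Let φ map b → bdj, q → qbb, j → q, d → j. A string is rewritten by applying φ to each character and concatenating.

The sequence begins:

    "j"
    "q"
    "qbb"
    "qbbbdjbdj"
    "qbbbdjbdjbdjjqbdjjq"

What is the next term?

φ(qbbbdjbdjbdjjqbdjjq) expands symbol-by-symbol to qbb bdj bdj bdj j q bdj j q bdj j q q qbb bdj j q q qbb; joining the 19 pieces gives the next term.

qbbbdjbdjbdjjqbdjjqbdjjqqqbbbdjjqqqbb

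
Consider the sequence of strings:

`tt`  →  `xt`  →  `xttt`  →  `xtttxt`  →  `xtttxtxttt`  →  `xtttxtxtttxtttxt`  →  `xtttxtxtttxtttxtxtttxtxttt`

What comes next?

xtttxtxtttxtttxtxtttxtxtttxtttxtxtttxtttxt

Each term (from the third on) is the previous term followed by the one before it: term 3 = xt·tt = xttt.
So term 8 is xtttxtxtttxtttxtxtttxtxttt·xtttxtxtttxtttxt.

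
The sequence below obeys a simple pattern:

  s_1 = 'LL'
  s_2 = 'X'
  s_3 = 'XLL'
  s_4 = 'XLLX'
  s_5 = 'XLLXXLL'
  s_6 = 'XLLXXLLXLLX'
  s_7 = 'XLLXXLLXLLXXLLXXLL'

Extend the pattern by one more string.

XLLXXLLXLLXXLLXXLLXLLXXLLXLLX

Each term (from the third on) is the previous term followed by the one before it: term 3 = X·LL = XLL.
So term 8 is XLLXXLLXLLXXLLXXLL·XLLXXLLXLLX.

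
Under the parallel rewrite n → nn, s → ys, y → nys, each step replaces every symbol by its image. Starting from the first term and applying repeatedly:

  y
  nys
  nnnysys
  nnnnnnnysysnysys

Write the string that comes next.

Rewriting the 16 symbols of nnnnnnnysysnysys one by one yields nn nn nn nn nn nn nn nys ys nys ys nn nys ys nys ys; concatenated:

nnnnnnnnnnnnnnnysysnysysnnnysysnysys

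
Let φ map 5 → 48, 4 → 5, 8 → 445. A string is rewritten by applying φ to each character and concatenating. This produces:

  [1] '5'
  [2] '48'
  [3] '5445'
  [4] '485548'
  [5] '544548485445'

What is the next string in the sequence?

Apply φ to 544548485445 symbol by symbol: 5→48, 4→5, 4→5, 5→48, 4→5, 8→445, 4→5, 8→445, 5→48, 4→5, 4→5, 5→48; joined: 48 5 5 48 5 445 5 445 48 5 5 48.

48554854455445485548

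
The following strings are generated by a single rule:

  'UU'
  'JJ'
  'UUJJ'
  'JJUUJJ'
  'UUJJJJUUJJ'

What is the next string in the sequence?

JJUUJJUUJJJJUUJJ

From term 3 onward, concatenate the second-to-last term with the last: UU·JJ = UUJJ, JJ·UUJJ = JJUUJJ, …
So term 6 is JJUUJJ·UUJJJJUUJJ.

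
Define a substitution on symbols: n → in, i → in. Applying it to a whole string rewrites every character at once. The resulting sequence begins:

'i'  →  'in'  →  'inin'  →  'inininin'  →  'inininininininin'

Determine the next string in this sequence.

φ(inininininininin) expands symbol-by-symbol to in in in in in in in in in in in in in in in in; joining the 16 pieces gives the next term.

inininininininininininininininin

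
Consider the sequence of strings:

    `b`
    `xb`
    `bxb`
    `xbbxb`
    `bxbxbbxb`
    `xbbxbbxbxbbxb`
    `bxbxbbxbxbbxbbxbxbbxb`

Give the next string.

Each term (from the third on) is the two preceding terms concatenated in order: term 3 = b·xb = bxb.
So term 8 is xbbxbbxbxbbxb·bxbxbbxbxbbxbbxbxbbxb.

xbbxbbxbxbbxbbxbxbbxbxbbxbbxbxbbxb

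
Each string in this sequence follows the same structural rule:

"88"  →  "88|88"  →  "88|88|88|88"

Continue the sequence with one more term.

88|88|88|88|88|88|88|88

s(k+1) = s(k)·|·s(k) — each term doubles the last with '|' between the halves.
One more doubling of 88|88|88|88 gives the answer.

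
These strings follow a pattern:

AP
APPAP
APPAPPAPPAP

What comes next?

s(k+1) = s(k)·P·s(k) — each term doubles the last with 'P' between the halves.
Doubling APPAPPAPPAP with 'P' between the halves:

APPAPPAPPAPPAPPAPPAPPAP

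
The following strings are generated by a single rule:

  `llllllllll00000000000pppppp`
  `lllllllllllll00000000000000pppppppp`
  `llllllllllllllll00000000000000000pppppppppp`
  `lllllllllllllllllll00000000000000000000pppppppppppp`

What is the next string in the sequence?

Term n consists of 3n+1 l's, followed by 3n+2 0's, followed by 2n p's, where the shown terms are n = 3, 4, 5, 6.
At n = 7 the blocks have lengths 22, 23, 14.

llllllllllllllllllllll00000000000000000000000pppppppppppppp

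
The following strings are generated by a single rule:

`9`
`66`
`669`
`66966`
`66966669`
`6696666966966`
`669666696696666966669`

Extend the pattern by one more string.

This is a Fibonacci-style word recurrence s(k) = s(k−1)·s(k−2): e.g. 66·9 = 669.
Continuing: 669666696696666966669 · 6696666966966 gives term 8.

6696666966966669666696696666966966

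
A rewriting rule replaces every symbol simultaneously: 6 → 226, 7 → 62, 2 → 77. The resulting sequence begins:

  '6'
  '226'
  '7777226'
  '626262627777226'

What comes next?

22677226772267722677626262627777226

Replace each of the 15 characters of 626262627777226 in place — 226 77 226 77 226 77 226 77 62 62 62 62 77 77 226 — and concatenate.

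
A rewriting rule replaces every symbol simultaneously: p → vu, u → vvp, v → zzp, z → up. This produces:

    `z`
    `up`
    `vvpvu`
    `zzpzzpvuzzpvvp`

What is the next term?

φ(zzpzzpvuzzpvvp) expands symbol-by-symbol to up up vu up up vu zzp vvp up up vu zzp zzp vu; joining the 14 pieces gives the next term.

upupvuupupvuzzpvvpupupvuzzpzzpvu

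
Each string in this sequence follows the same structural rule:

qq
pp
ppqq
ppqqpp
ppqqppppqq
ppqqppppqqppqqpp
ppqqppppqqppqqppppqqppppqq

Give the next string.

ppqqppppqqppqqppppqqppppqqppqqppppqqppqqpp

Each term (from the third on) is the previous term followed by the one before it: term 3 = pp·qq = ppqq.
So term 8 is ppqqppppqqppqqppppqqppppqq·ppqqppppqqppqqpp.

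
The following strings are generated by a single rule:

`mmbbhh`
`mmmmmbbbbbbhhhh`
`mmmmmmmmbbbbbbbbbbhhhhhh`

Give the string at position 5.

mmmmmmmmmmmmmmbbbbbbbbbbbbbbbbbbhhhhhhhhhh

Reading off run lengths: m runs 2, 5, 8; b runs 2, 6, 10; h runs 2, 4, 6 — each is linear in n (n = 1, 2, …).
Setting n = 5 gives 14, 18, 10 characters in each block.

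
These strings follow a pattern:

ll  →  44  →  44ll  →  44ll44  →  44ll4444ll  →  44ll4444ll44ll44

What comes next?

44ll4444ll44ll4444ll4444ll

This is a Fibonacci-style word recurrence s(k) = s(k−1)·s(k−2): e.g. 44·ll = 44ll.
So term 7 is 44ll4444ll44ll44·44ll4444ll.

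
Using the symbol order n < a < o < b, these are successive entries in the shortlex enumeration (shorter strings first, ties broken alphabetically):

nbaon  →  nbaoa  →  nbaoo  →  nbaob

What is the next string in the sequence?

nbabn

Treat nbaob as a base-4 numeral over the given alphabet and add one, carrying through any trailing b's.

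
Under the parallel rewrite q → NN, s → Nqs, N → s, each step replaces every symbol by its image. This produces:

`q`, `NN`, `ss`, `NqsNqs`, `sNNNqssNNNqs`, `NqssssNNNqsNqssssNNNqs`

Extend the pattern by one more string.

Rewriting the 22 symbols of NqssssNNNqsNqssssNNNqs one by one yields s NN Nqs Nqs Nqs Nqs s s s NN Nqs s NN Nqs Nqs Nqs Nqs s s s NN Nqs; concatenated:

sNNNqsNqsNqsNqssssNNNqssNNNqsNqsNqsNqssssNNNqs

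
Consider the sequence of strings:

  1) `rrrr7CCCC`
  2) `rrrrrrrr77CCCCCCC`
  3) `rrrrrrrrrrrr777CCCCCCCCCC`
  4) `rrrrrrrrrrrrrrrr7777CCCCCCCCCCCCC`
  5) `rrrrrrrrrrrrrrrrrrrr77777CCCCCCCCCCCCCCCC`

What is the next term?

The n-th term is 4n r's then n 7's then 3n+1 C's (n = 1, 2, …).
Setting n = 6 gives 24, 6, 19 characters in each block.

rrrrrrrrrrrrrrrrrrrrrrrr777777CCCCCCCCCCCCCCCCCCC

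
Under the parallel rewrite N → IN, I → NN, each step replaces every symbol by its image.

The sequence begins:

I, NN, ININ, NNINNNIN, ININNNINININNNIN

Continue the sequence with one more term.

NNINNNINININNNINNNINNNINININNNIN

φ(ININNNINININNNIN) expands symbol-by-symbol to NN IN NN IN IN IN NN IN NN IN NN IN IN IN NN IN; joining the 16 pieces gives the next term.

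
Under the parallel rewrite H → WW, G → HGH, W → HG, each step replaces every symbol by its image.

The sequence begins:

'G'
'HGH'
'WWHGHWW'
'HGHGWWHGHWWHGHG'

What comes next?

WWHGHWWHGHHGHGWWHGHWWHGHGWWHGHWWHGH

Replace each of the 15 characters of HGHGWWHGHWWHGHG in place — WW HGH WW HGH HG HG WW HGH WW HG HG WW HGH WW HGH — and concatenate.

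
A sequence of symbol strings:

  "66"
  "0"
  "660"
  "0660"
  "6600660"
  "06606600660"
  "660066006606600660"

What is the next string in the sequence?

06606600660660066006606600660

Each term (from the third on) is the two preceding terms concatenated in order: term 3 = 66·0 = 660.
So term 8 is 06606600660·660066006606600660.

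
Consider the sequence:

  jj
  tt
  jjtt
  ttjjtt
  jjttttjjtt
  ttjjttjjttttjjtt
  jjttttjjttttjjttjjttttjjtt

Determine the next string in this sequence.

This is a Fibonacci-style word recurrence s(k) = s(k−2)·s(k−1): e.g. jj·tt = jjtt.
The next term joins ttjjttjjttttjjtt and jjttttjjttttjjttjjttttjjtt.

ttjjttjjttttjjttjjttttjjttttjjttjjttttjjtt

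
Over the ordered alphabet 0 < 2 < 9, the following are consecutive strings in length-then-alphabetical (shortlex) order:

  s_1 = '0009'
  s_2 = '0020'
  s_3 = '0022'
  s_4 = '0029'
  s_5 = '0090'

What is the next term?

The successor of 0090 increments the rightmost position that isn't already 9 and resets every position after it to 0.

0092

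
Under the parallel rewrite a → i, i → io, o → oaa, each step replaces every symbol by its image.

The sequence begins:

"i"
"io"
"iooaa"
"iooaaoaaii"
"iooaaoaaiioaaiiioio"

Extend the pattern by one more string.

Applying the rule to each of the 19 symbols of iooaaoaaiioaaiiioio gives the pieces io oaa oaa i i oaa i i io io oaa i i io io io oaa io oaa, which concatenate to the answer.

iooaaoaaiioaaiiioiooaaiiioioiooaaiooaa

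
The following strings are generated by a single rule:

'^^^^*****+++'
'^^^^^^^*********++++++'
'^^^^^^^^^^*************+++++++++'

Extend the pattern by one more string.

^^^^^^^^^^^^^*****************++++++++++++

The n-th term is 3n+1 ^'s then 4n+1 *'s then 3n +'s (n = 1, 2, …).
At n = 4 the blocks have lengths 13, 17, 12.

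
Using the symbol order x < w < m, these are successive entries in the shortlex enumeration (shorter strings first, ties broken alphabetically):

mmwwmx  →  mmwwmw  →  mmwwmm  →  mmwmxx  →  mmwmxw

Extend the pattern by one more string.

Find the rightmost character of mmwmxw below m, bump it to the next letter, and reset everything to its right to x.

mmwmxm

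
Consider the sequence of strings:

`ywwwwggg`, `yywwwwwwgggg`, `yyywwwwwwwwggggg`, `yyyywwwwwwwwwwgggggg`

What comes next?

Each string has the form y^{n-1} w^{2n} g^{n+1}, where the shown terms are n = 2, 3, 4, 5.
Setting n = 6 gives 5, 12, 7 characters in each block.

yyyyywwwwwwwwwwwwggggggg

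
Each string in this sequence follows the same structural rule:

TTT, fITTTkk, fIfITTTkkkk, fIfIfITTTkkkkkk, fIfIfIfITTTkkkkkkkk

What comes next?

Every step adds fI to the front and kk to the end of the previous string.
So the next term is fI·fIfIfIfITTTkkkkkkkk·kk.

fIfIfIfIfITTTkkkkkkkkkk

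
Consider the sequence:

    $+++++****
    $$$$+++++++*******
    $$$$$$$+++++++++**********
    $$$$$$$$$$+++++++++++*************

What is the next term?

The n-th term is 3n-2 $'s then 2n+3 +'s then 3n+1 *'s (n = 1, 2, …).
Setting n = 5 gives 13, 13, 16 characters in each block.

$$$$$$$$$$$$$+++++++++++++****************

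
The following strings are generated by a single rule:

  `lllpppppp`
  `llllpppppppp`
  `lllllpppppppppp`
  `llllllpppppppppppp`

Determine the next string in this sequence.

lllllllpppppppppppppp

The n-th term is n l's then 2n p's, where the shown terms are n = 3, 4, 5, 6.
Setting n = 7 gives 7, 14 characters in each block.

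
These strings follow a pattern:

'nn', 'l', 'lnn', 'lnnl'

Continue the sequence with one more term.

Each term (from the third on) is the previous term followed by the one before it: term 3 = l·nn = lnn.
Continuing: lnnl · lnn gives term 5.

lnnllnn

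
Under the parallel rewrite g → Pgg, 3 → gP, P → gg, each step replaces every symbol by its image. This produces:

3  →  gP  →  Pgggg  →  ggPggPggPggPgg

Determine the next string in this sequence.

Rewriting the 14 symbols of ggPggPggPggPgg one by one yields Pgg Pgg gg Pgg Pgg gg Pgg Pgg gg Pgg Pgg gg Pgg Pgg; concatenated:

PggPggggPggPggggPggPggggPggPggggPggPgg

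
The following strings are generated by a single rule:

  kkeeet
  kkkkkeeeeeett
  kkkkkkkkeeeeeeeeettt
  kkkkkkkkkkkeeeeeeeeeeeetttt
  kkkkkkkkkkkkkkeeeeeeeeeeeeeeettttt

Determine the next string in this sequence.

kkkkkkkkkkkkkkkkkeeeeeeeeeeeeeeeeeetttttt

Each string has the form k^{3n-1} e^{3n} t^{n} (n = 1, 2, …).
Setting n = 6 gives 17, 18, 6 characters in each block.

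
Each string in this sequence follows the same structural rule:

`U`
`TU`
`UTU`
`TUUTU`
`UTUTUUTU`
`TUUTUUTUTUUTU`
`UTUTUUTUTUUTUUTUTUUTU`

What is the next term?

TUUTUUTUTUUTUUTUTUUTUTUUTUUTUTUUTU

From term 3 onward, concatenate the second-to-last term with the last: U·TU = UTU, TU·UTU = TUUTU, …
So term 8 is TUUTUUTUTUUTU·UTUTUUTUTUUTUUTUTUUTU.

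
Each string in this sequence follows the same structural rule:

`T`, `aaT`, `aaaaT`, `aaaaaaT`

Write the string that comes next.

Every step adds aa at the front: s(k+1) = aa·s(k).
Applying this once more to aaaaaaT:

aaaaaaaaT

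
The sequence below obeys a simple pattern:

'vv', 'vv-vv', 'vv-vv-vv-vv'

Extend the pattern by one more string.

s(k+1) = s(k)·-·s(k) — each term doubles the last with '-' between the halves.
So the next term is two copies of vv-vv-vv-vv with '-' between the halves.

vv-vv-vv-vv-vv-vv-vv-vv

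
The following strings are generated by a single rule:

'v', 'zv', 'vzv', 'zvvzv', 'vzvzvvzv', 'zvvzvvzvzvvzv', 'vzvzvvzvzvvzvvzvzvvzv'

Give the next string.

zvvzvvzvzvvzvvzvzvvzvzvvzvvzvzvvzv

Each term (from the third on) is the two preceding terms concatenated in order: term 3 = v·zv = vzv.
The next term joins zvvzvvzvzvvzv and vzvzvvzvzvvzvvzvzvvzv.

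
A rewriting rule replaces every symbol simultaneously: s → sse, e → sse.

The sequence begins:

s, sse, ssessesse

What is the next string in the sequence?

Expanding ssessesse: s→sse, s→sse, e→sse, s→sse, s→sse, e→sse, s→sse, s→sse, e→sse. Concatenated: sse sse sse sse sse sse sse sse sse.

ssessessessessessessessesse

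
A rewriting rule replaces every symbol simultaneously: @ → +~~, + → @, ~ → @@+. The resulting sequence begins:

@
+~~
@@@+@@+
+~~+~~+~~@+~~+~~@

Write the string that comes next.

@@@+@@+@@@+@@+@@@+@@++~~@@@+@@+@@@+@@++~~

Applying the rule to each of the 17 symbols of +~~+~~+~~@+~~+~~@ gives the pieces @ @@+ @@+ @ @@+ @@+ @ @@+ @@+ +~~ @ @@+ @@+ @ @@+ @@+ +~~, which concatenate to the answer.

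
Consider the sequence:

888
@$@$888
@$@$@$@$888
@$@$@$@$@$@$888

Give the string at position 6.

@$@$@$@$@$@$@$@$@$@$888

The strings grow by a fixed prefix @$@$ each time.
From @$@$@$@$@$@$888, 2 further steps: @$@$@$@$@$@$888 → @$@$@$@$@$@$@$@$888 → (answer).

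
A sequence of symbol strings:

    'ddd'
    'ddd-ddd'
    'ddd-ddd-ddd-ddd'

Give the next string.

ddd-ddd-ddd-ddd-ddd-ddd-ddd-ddd

s(k+1) = s(k)·-·s(k) — each term doubles the last with '-' between the halves.
One more doubling of ddd-ddd-ddd-ddd gives the answer.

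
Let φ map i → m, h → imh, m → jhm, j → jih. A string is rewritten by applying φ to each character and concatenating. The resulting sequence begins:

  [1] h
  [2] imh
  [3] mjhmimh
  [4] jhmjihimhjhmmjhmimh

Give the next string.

jihimhjhmjihmimhmjhmimhjihimhjhmjhmjihimhjhmmjhmimh

φ(jhmjihimhjhmmjhmimh) expands symbol-by-symbol to jih imh jhm jih m imh m jhm imh jih imh jhm jhm jih imh jhm m jhm imh; joining the 19 pieces gives the next term.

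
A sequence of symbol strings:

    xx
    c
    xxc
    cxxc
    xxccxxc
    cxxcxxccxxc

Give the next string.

From term 3 onward, concatenate the second-to-last term with the last: xx·c = xxc, c·xxc = cxxc, …
So term 7 is xxccxxc·cxxcxxccxxc.

xxccxxccxxcxxccxxc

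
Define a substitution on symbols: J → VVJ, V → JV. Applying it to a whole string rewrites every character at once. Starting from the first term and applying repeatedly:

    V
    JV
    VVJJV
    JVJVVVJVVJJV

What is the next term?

VVJJVVVJJVJVJVVVJJVJVVVJVVJJV

Expanding JVJVVVJVVJJV: J→VVJ, V→JV, J→VVJ, V→JV, V→JV, V→JV, J→VVJ, V→JV, V→JV, J→VVJ, J→VVJ, V→JV. Concatenated: VVJ JV VVJ JV JV JV VVJ JV JV VVJ VVJ JV.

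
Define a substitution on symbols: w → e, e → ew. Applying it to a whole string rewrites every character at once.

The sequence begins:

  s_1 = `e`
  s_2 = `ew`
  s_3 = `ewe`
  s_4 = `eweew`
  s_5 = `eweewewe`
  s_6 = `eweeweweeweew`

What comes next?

eweeweweeweeweweewewe

φ(eweeweweeweew) expands symbol-by-symbol to ew e ew ew e ew e ew ew e ew ew e; joining the 13 pieces gives the next term.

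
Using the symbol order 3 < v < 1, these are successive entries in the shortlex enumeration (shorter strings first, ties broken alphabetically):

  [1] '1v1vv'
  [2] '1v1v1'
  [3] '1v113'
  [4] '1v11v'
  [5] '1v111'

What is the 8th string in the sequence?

Advancing 3 positions from 1v111 through 1v111 → 11333 → 1133v reaches term 8.

11331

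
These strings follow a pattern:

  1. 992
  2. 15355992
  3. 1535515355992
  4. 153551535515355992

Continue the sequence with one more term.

Each term is the previous one with 15355 prepended.
Applying this once more to 153551535515355992:

15355153551535515355992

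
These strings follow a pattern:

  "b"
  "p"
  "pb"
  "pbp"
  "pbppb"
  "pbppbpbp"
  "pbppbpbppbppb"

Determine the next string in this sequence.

pbppbpbppbppbpbppbpbp

From term 3 onward, concatenate the last term with the second-to-last: p·b = pb, pb·p = pbp, …
Continuing: pbppbpbppbppb · pbppbpbp gives term 8.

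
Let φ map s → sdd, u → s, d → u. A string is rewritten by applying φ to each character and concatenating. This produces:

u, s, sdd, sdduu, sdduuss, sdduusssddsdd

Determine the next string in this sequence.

sdduusssddsddsdduusdduu

Replace each of the 13 characters of sdduusssddsdd in place — sdd u u s s sdd sdd sdd u u sdd u u — and concatenate.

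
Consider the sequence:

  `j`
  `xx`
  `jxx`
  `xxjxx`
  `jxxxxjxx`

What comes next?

This is a Fibonacci-style word recurrence s(k) = s(k−2)·s(k−1): e.g. j·xx = jxx.
So term 6 is xxjxx·jxxxxjxx.

xxjxxjxxxxjxx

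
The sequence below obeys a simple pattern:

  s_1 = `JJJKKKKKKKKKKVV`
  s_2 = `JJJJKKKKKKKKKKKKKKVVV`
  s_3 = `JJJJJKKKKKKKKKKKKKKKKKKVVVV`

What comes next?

The n-th term is n+1 J's then 4n+2 K's then n V's, where the shown terms are n = 2, 3, 4.
At n = 5 the blocks have lengths 6, 22, 5.

JJJJJJKKKKKKKKKKKKKKKKKKKKKKVVVVV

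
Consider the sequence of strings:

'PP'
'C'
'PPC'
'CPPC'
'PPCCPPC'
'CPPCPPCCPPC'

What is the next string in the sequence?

This is a Fibonacci-style word recurrence s(k) = s(k−2)·s(k−1): e.g. PP·C = PPC.
The next term joins PPCCPPC and CPPCPPCCPPC.

PPCCPPCCPPCPPCCPPC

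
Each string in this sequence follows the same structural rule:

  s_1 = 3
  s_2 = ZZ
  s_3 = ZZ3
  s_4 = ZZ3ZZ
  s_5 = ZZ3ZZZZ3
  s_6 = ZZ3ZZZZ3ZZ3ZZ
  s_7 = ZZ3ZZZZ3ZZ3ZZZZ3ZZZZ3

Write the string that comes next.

Each term (from the third on) is the previous term followed by the one before it: term 3 = ZZ·3 = ZZ3.
The next term joins ZZ3ZZZZ3ZZ3ZZZZ3ZZZZ3 and ZZ3ZZZZ3ZZ3ZZ.

ZZ3ZZZZ3ZZ3ZZZZ3ZZZZ3ZZ3ZZZZ3ZZ3ZZ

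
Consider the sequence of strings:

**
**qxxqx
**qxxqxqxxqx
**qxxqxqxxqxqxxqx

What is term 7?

**qxxqxqxxqxqxxqxqxxqxqxxqxqxxqx

Each term is the previous one with qxxqx appended.
From **qxxqxqxxqxqxxqx, 3 further steps: **qxxqxqxxqxqxxqx → **qxxqxqxxqxqxxqxqxxqx → **qxxqxqxxqxqxxqxqxxqxqxxqx → (answer).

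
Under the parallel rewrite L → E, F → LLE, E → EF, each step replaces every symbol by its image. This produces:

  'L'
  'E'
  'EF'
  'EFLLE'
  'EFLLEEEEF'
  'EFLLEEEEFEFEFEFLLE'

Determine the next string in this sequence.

EFLLEEEEFEFEFEFLLEEFLLEEFLLEEFLLEEEEF

Applying the rule to each of the 18 symbols of EFLLEEEEFEFEFEFLLE gives the pieces EF LLE E E EF EF EF EF LLE EF LLE EF LLE EF LLE E E EF, which concatenate to the answer.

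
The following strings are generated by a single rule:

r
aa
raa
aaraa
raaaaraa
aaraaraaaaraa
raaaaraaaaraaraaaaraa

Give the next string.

From term 3 onward, concatenate the second-to-last term with the last: r·aa = raa, aa·raa = aaraa, …
Continuing: aaraaraaaaraa · raaaaraaaaraaraaaaraa gives term 8.

aaraaraaaaraaraaaaraaaaraaraaaaraa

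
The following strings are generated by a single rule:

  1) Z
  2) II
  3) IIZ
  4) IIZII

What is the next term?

Each term (from the third on) is the previous term followed by the one before it: term 3 = II·Z = IIZ.
The next term joins IIZII and IIZ.

IIZIIIIZ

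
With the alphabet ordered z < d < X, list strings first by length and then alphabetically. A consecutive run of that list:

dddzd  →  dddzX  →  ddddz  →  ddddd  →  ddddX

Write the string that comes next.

dddXz

The successor of ddddX increments the rightmost position that isn't already X and resets every position after it to z.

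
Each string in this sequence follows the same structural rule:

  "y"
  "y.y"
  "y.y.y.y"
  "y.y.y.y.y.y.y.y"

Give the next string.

Every step duplicates the string with '.' between the halves.
Doubling y.y.y.y.y.y.y.y with '.' between the halves:

y.y.y.y.y.y.y.y.y.y.y.y.y.y.y.y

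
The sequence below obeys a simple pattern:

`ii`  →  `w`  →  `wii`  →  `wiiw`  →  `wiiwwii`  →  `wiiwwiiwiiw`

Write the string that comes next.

wiiwwiiwiiwwiiwwii

From term 3 onward, concatenate the last term with the second-to-last: w·ii = wii, wii·w = wiiw, …
The next term joins wiiwwiiwiiw and wiiwwii.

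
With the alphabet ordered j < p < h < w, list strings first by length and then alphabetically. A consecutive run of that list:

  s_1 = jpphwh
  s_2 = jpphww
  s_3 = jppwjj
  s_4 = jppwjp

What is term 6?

jppwjw

Stepping forward 2 times from jppwjp: jppwjp → jppwjh, then the target.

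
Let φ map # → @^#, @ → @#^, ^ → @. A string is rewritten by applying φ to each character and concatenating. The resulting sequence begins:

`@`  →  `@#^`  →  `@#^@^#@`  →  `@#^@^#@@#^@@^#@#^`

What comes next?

φ(@#^@^#@@#^@@^#@#^) expands symbol-by-symbol to @#^ @^# @ @#^ @ @^# @#^ @#^ @^# @ @#^ @#^ @ @^# @#^ @^# @; joining the 17 pieces gives the next term.

@#^@^#@@#^@@^#@#^@#^@^#@@#^@#^@@^#@#^@^#@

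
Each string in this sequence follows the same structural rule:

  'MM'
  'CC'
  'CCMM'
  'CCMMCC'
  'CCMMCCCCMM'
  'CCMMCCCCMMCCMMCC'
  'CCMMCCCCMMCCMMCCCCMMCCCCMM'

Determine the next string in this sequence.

Each term (from the third on) is the previous term followed by the one before it: term 3 = CC·MM = CCMM.
So term 8 is CCMMCCCCMMCCMMCCCCMMCCCCMM·CCMMCCCCMMCCMMCC.

CCMMCCCCMMCCMMCCCCMMCCCCMMCCMMCCCCMMCCMMCC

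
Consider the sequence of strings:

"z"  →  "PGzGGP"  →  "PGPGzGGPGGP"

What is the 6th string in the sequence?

PGPGPGPGPGzGGPGGPGGPGGPGGP

s(k+1) = PG·s(k)·GGP, so each term gains PG as a prefix and GGP as a suffix.
From PGPGzGGPGGP, 3 further steps: PGPGzGGPGGP → PGPGPGzGGPGGPGGP → PGPGPGPGzGGPGGPGGPGGP → (answer).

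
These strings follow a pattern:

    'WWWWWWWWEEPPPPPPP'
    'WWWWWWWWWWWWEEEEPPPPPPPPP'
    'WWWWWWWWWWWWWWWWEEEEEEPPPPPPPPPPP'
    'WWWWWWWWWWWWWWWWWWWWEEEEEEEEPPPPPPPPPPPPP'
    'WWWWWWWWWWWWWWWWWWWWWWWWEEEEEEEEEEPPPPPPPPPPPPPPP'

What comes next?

WWWWWWWWWWWWWWWWWWWWWWWWWWWWEEEEEEEEEEEEPPPPPPPPPPPPPPPPP

Term n consists of 4n W's, followed by 2n-2 E's, followed by 2n+3 P's, where the shown terms are n = 2, 3, 4, 5, 6.
At n = 7 the blocks have lengths 28, 12, 17.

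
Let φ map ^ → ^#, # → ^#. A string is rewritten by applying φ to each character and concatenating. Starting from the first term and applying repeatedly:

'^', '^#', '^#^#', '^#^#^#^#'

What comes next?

Expanding ^#^#^#^#: ^→^#, #→^#, ^→^#, #→^#, ^→^#, #→^#, ^→^#, #→^#. Concatenated: ^# ^# ^# ^# ^# ^# ^# ^#.

^#^#^#^#^#^#^#^#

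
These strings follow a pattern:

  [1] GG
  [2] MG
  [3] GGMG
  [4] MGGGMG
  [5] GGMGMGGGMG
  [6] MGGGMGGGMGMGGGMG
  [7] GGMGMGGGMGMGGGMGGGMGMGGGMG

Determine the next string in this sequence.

MGGGMGGGMGMGGGMGGGMGMGGGMGMGGGMGGGMGMGGGMG

This is a Fibonacci-style word recurrence s(k) = s(k−2)·s(k−1): e.g. GG·MG = GGMG.
Continuing: MGGGMGGGMGMGGGMG · GGMGMGGGMGMGGGMGGGMGMGGGMG gives term 8.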